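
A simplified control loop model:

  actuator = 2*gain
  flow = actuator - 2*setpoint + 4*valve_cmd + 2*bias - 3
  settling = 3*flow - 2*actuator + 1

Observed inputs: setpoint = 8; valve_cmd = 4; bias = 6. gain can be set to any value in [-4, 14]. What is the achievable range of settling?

Substituting into the flow equation gives flow = 2*gain + 9.
Substituting into the settling equation gives settling = 2*gain + 28.
Linear in gain, so extremes are at the endpoints: gain = -4 gives settling = 20; gain = 14 gives settling = 56.

20 to 56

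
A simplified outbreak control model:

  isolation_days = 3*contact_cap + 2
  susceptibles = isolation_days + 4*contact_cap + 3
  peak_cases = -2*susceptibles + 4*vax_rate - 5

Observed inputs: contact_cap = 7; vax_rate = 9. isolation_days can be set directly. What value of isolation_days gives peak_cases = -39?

isolation_days = 4

Intervening on isolation_days fixes its value directly, overriding its dependence on contact_cap.
Substituting into the susceptibles equation gives susceptibles = isolation_days + 31.
Substituting into the peak_cases equation gives peak_cases = -2*isolation_days - 31.
Solve -2*isolation_days - 31 = -39: isolation_days = (-39 + 31) / -2 = 4.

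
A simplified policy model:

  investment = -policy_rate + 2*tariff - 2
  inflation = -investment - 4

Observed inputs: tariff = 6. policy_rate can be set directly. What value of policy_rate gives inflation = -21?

policy_rate = -7

Substituting into the investment equation gives investment = -policy_rate + 10.
Substituting into the inflation equation gives inflation = policy_rate - 14.
Solve policy_rate - 14 = -21: policy_rate = (-21 + 14) / 1 = -7.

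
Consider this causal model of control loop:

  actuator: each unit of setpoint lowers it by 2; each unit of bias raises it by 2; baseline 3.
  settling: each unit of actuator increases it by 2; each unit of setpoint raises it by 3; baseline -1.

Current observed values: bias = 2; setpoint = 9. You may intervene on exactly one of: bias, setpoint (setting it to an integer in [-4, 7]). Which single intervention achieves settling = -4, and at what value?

set bias = 0

Intervening on bias: with other inputs at their observed values, settling = 4*bias - 4. Solving for -4 gives bias = 0, within [-4, 7].
Intervening on setpoint: settling = -setpoint + 13. Reaching -4 requires setpoint = 17, outside [-4, 7].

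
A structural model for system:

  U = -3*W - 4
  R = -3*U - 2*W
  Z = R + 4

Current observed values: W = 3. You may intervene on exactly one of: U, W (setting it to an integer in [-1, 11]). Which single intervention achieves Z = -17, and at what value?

Intervening on U: with other inputs at their observed values, Z = -3*U - 2. Solving for -17 gives U = 5, within [-1, 11].
Intervening on W: Z = 7*W + 16. Reaching -17 requires W = -33/7, not an integer.

set U = 5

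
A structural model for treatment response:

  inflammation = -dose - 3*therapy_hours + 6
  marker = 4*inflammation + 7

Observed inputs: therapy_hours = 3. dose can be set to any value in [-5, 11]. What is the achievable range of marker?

Substituting into the inflammation equation gives inflammation = -dose - 3.
So marker = -4*dose - 5.
Linear in dose, so extremes are at the endpoints: dose = -5 gives marker = 15; dose = 11 gives marker = -49.

-49 to 15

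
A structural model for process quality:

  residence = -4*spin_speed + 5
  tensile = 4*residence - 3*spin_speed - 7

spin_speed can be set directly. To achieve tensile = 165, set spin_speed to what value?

Substituting into the tensile equation gives tensile = -19*spin_speed + 13.
Solve -19*spin_speed + 13 = 165: spin_speed = (165 - 13) / -19 = -8.

spin_speed = -8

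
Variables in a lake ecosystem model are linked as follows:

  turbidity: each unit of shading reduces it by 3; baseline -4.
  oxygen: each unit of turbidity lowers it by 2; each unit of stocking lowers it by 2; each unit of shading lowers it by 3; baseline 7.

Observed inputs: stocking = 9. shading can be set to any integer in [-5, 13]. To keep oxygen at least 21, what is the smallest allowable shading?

Substituting into the oxygen equation gives oxygen = 3*shading - 3.
Require 3*shading - 3 ≥ 21, so shading ≥ 8.
The smallest integer in [-5, 13] satisfying this is 8.

shading = 8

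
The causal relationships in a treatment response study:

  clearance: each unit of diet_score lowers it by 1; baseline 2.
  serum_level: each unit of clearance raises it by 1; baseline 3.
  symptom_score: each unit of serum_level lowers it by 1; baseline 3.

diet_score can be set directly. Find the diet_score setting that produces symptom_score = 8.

Substituting into the serum_level equation gives serum_level = -diet_score + 5.
This gives symptom_score = diet_score - 2.
Solve diet_score - 2 = 8: diet_score = (8 + 2) / 1 = 10.

diet_score = 10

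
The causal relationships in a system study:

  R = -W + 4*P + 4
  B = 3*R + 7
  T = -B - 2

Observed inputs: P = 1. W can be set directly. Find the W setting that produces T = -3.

Substituting into the R equation gives R = -W + 8.
So B = -3*W + 31.
Substituting into the T equation gives T = 3*W - 33.
Solve 3*W - 33 = -3: W = (-3 + 33) / 3 = 10.

W = 10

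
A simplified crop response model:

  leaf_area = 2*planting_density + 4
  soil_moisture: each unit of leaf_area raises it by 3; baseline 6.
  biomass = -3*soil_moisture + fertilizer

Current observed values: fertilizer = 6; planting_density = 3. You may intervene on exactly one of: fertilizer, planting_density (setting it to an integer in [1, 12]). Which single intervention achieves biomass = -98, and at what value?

Intervening on fertilizer: with other inputs at their observed values, biomass = fertilizer - 108. Solving for -98 gives fertilizer = 10, within [1, 12].
Intervening on planting_density: biomass = -18*planting_density - 48. Reaching -98 requires planting_density = 25/9, not an integer.

set fertilizer = 10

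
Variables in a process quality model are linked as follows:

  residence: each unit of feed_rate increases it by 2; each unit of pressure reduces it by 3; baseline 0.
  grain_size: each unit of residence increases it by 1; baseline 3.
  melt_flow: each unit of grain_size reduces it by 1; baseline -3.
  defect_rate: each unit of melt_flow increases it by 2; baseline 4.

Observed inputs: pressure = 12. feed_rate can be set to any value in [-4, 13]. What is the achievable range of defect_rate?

12 to 80

Substituting into the residence equation gives residence = 2*feed_rate - 36.
grain_size becomes 2*feed_rate - 33.
melt_flow becomes -2*feed_rate + 30.
defect_rate becomes -4*feed_rate + 64.
Linear in feed_rate, so extremes are at the endpoints: feed_rate = -4 gives defect_rate = 80; feed_rate = 13 gives defect_rate = 12.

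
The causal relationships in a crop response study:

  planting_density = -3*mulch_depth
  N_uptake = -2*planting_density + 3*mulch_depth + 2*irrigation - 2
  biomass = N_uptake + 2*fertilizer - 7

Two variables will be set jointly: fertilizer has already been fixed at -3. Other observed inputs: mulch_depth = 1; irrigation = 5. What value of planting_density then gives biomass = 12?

planting_density = -7

With fertilizer held at -3:
Intervening on planting_density fixes its value directly, overriding its dependence on mulch_depth.
Substituting into the N_uptake equation gives N_uptake = -2*planting_density + 11.
Substituting into the biomass equation gives biomass = -2*planting_density - 2.
Solve -2*planting_density - 2 = 12: planting_density = (12 + 2) / -2 = -7.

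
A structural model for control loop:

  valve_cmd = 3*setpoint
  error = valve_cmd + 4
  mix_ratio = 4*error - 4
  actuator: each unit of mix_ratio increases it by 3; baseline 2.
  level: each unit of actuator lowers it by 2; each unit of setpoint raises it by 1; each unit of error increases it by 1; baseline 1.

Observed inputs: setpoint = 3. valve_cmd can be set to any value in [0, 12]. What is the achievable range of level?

Intervening on valve_cmd fixes its value directly, overriding its dependence on setpoint.
Substituting into the mix_ratio equation gives mix_ratio = 4*valve_cmd + 12.
Substituting into the actuator equation gives actuator = 12*valve_cmd + 38.
Substituting into the level equation gives level = -23*valve_cmd - 68.
Linear in valve_cmd, so extremes are at the endpoints: valve_cmd = 0 gives level = -68; valve_cmd = 12 gives level = -344.

-344 to -68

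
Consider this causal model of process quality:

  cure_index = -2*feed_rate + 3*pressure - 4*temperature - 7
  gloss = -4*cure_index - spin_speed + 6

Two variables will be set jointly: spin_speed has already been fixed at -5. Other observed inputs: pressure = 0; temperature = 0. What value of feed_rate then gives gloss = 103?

feed_rate = 8

With spin_speed held at -5:
Substituting into the cure_index equation gives cure_index = -2*feed_rate - 7.
Substituting into the gloss equation gives gloss = 8*feed_rate + 39.
Solve 8*feed_rate + 39 = 103: feed_rate = (103 - 39) / 8 = 8.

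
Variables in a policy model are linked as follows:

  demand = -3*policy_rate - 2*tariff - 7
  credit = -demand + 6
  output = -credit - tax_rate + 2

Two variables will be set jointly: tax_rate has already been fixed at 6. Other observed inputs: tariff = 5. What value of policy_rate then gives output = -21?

policy_rate = -2

With tax_rate held at 6:
Substituting into the demand equation gives demand = -3*policy_rate - 17.
So credit = 3*policy_rate + 23.
Substituting into the output equation gives output = -3*policy_rate - 27.
Solve -3*policy_rate - 27 = -21: policy_rate = (-21 + 27) / -3 = -2.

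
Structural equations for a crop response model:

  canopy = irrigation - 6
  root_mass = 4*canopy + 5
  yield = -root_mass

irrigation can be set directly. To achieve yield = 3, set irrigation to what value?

irrigation = 4

Substituting into the root_mass equation gives root_mass = 4*irrigation - 19.
Substituting into the yield equation gives yield = -4*irrigation + 19.
Solve -4*irrigation + 19 = 3: irrigation = (3 - 19) / -4 = 4.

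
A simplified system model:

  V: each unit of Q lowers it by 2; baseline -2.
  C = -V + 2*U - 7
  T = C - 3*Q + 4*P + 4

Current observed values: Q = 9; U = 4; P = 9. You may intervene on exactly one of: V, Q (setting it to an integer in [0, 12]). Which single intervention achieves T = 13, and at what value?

Intervening on V: with other inputs at their observed values, T = -V + 14. Solving for 13 gives V = 1, within [0, 12].
Intervening on Q: T = -Q + 43. Reaching 13 requires Q = 30, outside [0, 12].

set V = 1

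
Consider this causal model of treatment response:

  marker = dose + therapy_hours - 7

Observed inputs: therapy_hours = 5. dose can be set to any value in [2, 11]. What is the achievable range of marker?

Substituting into the marker equation gives marker = dose - 2.
Linear in dose, so extremes are at the endpoints: dose = 2 gives marker = 0; dose = 11 gives marker = 9.

0 to 9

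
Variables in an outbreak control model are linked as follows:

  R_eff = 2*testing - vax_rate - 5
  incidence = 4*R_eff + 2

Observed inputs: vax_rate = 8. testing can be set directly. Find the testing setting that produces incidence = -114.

Substituting into the R_eff equation gives R_eff = 2*testing - 13.
Substituting into the incidence equation gives incidence = 8*testing - 50.
Solve 8*testing - 50 = -114: testing = (-114 + 50) / 8 = -8.

testing = -8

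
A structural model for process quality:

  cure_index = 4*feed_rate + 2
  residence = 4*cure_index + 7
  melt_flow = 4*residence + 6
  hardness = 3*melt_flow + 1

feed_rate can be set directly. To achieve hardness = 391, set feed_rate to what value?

Substituting into the residence equation gives residence = 16*feed_rate + 15.
melt_flow becomes 64*feed_rate + 66.
Substituting into the hardness equation gives hardness = 192*feed_rate + 199.
Solve 192*feed_rate + 199 = 391: feed_rate = (391 - 199) / 192 = 1.

feed_rate = 1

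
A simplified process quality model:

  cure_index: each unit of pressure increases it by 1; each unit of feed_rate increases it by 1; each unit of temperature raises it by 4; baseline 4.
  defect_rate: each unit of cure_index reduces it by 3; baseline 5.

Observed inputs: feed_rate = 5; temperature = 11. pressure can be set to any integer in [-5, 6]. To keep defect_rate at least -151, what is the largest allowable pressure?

pressure = -1

Substituting into the cure_index equation gives cure_index = pressure + 53.
Substituting into the defect_rate equation gives defect_rate = -3*pressure - 154.
Require -3*pressure - 154 ≥ -151, so pressure ≤ -1.
The largest integer in [-5, 6] satisfying this is -1.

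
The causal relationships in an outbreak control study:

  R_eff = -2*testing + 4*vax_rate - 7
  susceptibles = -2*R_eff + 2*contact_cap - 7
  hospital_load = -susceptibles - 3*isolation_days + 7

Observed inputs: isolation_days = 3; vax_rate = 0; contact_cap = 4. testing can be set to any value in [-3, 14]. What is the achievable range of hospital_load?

-73 to -5

Substituting into the R_eff equation gives R_eff = -2*testing - 7.
susceptibles becomes 4*testing + 15.
hospital_load becomes -4*testing - 17.
Linear in testing, so extremes are at the endpoints: testing = -3 gives hospital_load = -5; testing = 14 gives hospital_load = -73.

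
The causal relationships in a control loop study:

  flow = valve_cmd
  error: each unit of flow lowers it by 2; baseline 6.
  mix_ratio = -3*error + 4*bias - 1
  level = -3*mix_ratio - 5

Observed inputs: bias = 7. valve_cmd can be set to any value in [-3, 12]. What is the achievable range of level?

Substituting into the error equation gives error = -2*valve_cmd + 6.
mix_ratio becomes 6*valve_cmd + 9.
Substituting into the level equation gives level = -18*valve_cmd - 32.
Linear in valve_cmd, so extremes are at the endpoints: valve_cmd = -3 gives level = 22; valve_cmd = 12 gives level = -248.

-248 to 22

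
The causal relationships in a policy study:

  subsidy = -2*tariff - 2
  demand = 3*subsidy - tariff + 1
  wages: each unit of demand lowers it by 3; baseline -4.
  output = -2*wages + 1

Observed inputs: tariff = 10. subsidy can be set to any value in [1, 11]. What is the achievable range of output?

Intervening on subsidy fixes its value directly, overriding its dependence on tariff.
Substituting into the demand equation gives demand = 3*subsidy - 9.
This gives wages = -9*subsidy + 23.
Substituting into the output equation gives output = 18*subsidy - 45.
Linear in subsidy, so extremes are at the endpoints: subsidy = 1 gives output = -27; subsidy = 11 gives output = 153.

-27 to 153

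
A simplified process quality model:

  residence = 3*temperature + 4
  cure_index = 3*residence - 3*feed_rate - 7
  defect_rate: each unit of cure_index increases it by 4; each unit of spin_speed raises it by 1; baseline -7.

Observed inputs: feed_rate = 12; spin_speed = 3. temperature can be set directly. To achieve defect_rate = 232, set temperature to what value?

temperature = 10

Substituting into the cure_index equation gives cure_index = 9*temperature - 31.
This gives defect_rate = 36*temperature - 128.
Solve 36*temperature - 128 = 232: temperature = (232 + 128) / 36 = 10.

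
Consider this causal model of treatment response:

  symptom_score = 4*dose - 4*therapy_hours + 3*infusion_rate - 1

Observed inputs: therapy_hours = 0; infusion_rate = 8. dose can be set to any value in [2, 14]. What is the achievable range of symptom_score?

Substituting into the symptom_score equation gives symptom_score = 4*dose + 23.
Linear in dose, so extremes are at the endpoints: dose = 2 gives symptom_score = 31; dose = 14 gives symptom_score = 79.

31 to 79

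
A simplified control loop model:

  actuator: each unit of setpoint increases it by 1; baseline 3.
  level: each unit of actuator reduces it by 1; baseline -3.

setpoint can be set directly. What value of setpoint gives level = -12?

setpoint = 6

Substituting into the level equation gives level = -setpoint - 6.
Solve -setpoint - 6 = -12: setpoint = (-12 + 6) / -1 = 6.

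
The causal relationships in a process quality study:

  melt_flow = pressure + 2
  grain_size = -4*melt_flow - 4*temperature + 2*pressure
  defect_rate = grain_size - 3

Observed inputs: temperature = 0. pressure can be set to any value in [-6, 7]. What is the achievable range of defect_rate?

Substituting into the grain_size equation gives grain_size = -2*pressure - 8.
defect_rate becomes -2*pressure - 11.
Linear in pressure, so extremes are at the endpoints: pressure = -6 gives defect_rate = 1; pressure = 7 gives defect_rate = -25.

-25 to 1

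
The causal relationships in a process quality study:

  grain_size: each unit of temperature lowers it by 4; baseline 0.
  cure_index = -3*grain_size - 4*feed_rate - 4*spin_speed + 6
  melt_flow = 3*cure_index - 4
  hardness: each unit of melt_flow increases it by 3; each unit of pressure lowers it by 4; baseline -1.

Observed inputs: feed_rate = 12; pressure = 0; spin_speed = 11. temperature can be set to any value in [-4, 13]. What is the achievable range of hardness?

-1219 to 617

Substituting into the cure_index equation gives cure_index = 12*temperature - 86.
This gives melt_flow = 36*temperature - 262.
So hardness = 108*temperature - 787.
Linear in temperature, so extremes are at the endpoints: temperature = -4 gives hardness = -1219; temperature = 13 gives hardness = 617.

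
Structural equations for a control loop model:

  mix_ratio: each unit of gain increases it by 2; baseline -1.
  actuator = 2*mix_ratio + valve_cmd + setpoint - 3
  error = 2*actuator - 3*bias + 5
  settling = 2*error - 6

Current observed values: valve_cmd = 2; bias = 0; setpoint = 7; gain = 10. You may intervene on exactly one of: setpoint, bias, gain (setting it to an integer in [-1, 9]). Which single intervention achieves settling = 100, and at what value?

Intervening on setpoint: settling = 4*setpoint + 152. Reaching 100 requires setpoint = -13, outside [-1, 9].
Intervening on bias: settling = -6*bias + 180. Reaching 100 requires bias = 40/3, not an integer.
Intervening on gain: with other inputs at their observed values, settling = 16*gain + 20. Solving for 100 gives gain = 5, within [-1, 9].

set gain = 5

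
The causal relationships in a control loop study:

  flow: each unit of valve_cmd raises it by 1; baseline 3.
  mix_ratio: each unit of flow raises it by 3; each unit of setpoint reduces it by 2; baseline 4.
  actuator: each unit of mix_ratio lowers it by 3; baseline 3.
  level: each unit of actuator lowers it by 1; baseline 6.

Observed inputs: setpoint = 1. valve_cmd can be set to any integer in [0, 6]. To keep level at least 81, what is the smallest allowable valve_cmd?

valve_cmd = 5

Substituting into the mix_ratio equation gives mix_ratio = 3*valve_cmd + 11.
This gives actuator = -9*valve_cmd - 30.
level becomes 9*valve_cmd + 36.
Require 9*valve_cmd + 36 ≥ 81, so valve_cmd ≥ 5.
The smallest integer in [0, 6] satisfying this is 5.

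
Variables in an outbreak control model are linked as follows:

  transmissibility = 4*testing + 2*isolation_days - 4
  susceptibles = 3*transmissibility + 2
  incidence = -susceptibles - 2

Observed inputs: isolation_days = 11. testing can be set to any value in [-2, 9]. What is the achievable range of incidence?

Substituting into the transmissibility equation gives transmissibility = 4*testing + 18.
susceptibles becomes 12*testing + 56.
Substituting into the incidence equation gives incidence = -12*testing - 58.
Linear in testing, so extremes are at the endpoints: testing = -2 gives incidence = -34; testing = 9 gives incidence = -166.

-166 to -34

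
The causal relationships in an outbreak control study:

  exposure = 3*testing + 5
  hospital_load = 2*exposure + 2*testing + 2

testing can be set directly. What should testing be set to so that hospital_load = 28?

testing = 2

Substituting into the hospital_load equation gives hospital_load = 8*testing + 12.
Solve 8*testing + 12 = 28: testing = (28 - 12) / 8 = 2.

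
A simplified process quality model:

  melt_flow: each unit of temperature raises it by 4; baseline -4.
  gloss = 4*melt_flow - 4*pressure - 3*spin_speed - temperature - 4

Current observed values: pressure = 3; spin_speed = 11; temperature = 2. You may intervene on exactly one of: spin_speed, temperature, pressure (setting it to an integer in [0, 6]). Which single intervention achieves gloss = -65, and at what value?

Intervening on spin_speed: gloss = -3*spin_speed - 2. Reaching -65 requires spin_speed = 21, outside [0, 6].
Intervening on temperature: with other inputs at their observed values, gloss = 15*temperature - 65. Solving for -65 gives temperature = 0, within [0, 6].
Intervening on pressure: gloss = -4*pressure - 23. Reaching -65 requires pressure = 21/2, not an integer.

set temperature = 0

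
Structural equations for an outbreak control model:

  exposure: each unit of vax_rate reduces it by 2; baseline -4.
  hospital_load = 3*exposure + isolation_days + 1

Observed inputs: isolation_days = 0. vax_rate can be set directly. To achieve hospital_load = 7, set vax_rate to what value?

vax_rate = -3

Substituting into the hospital_load equation gives hospital_load = -6*vax_rate - 11.
Solve -6*vax_rate - 11 = 7: vax_rate = (7 + 11) / -6 = -3.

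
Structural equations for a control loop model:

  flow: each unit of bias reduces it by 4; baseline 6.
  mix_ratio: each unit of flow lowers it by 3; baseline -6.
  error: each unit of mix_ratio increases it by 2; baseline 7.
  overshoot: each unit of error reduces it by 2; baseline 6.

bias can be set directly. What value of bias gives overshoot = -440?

Substituting into the mix_ratio equation gives mix_ratio = 12*bias - 24.
Substituting into the error equation gives error = 24*bias - 41.
Substituting into the overshoot equation gives overshoot = -48*bias + 88.
Solve -48*bias + 88 = -440: bias = (-440 - 88) / -48 = 11.

bias = 11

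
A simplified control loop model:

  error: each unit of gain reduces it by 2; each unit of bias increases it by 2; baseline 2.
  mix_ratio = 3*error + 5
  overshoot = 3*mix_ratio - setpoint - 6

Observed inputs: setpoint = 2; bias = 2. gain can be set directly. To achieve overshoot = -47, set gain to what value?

gain = 6

Substituting into the error equation gives error = -2*gain + 6.
Substituting into the mix_ratio equation gives mix_ratio = -6*gain + 23.
So overshoot = -18*gain + 61.
Solve -18*gain + 61 = -47: gain = (-47 - 61) / -18 = 6.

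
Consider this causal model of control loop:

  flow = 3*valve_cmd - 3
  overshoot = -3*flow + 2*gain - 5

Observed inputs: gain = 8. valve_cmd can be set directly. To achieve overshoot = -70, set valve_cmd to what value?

Substituting into the overshoot equation gives overshoot = -9*valve_cmd + 20.
Solve -9*valve_cmd + 20 = -70: valve_cmd = (-70 - 20) / -9 = 10.

valve_cmd = 10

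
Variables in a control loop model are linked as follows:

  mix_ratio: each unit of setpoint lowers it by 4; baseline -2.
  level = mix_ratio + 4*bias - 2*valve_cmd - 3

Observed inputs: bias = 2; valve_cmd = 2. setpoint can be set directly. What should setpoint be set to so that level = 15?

setpoint = -4

Substituting into the level equation gives level = -4*setpoint - 1.
Solve -4*setpoint - 1 = 15: setpoint = (15 + 1) / -4 = -4.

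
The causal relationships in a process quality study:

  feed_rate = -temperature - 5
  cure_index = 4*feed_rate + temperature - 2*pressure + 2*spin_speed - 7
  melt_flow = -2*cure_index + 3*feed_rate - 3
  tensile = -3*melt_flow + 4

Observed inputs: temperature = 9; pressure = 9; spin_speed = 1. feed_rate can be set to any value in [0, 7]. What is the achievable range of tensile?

-71 to 34

Intervening on feed_rate fixes its value directly, overriding its dependence on temperature.
Substituting into the cure_index equation gives cure_index = 4*feed_rate - 14.
This gives melt_flow = -5*feed_rate + 25.
So tensile = 15*feed_rate - 71.
Linear in feed_rate, so extremes are at the endpoints: feed_rate = 0 gives tensile = -71; feed_rate = 7 gives tensile = 34.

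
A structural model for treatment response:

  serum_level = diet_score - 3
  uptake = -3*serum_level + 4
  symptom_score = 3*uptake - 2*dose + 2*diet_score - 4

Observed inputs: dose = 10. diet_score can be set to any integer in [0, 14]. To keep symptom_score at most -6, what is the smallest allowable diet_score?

diet_score = 3

Substituting into the uptake equation gives uptake = -3*diet_score + 13.
So symptom_score = -7*diet_score + 15.
Require -7*diet_score + 15 ≤ -6, so diet_score ≥ 3.
The smallest integer in [0, 14] satisfying this is 3.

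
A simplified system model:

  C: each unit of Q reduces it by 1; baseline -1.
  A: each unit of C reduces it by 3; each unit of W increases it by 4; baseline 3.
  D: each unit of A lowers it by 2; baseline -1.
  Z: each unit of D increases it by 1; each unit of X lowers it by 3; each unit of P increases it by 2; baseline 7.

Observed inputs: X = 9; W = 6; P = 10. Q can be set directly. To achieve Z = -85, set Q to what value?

Substituting into the A equation gives A = 3*Q + 30.
Substituting into the D equation gives D = -6*Q - 61.
This gives Z = -6*Q - 61.
Solve -6*Q - 61 = -85: Q = (-85 + 61) / -6 = 4.

Q = 4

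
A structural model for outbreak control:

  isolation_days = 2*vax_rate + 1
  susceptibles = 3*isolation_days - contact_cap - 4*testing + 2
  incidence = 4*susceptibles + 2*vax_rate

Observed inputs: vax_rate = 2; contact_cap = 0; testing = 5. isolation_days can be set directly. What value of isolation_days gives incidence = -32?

isolation_days = 3

Intervening on isolation_days fixes its value directly, overriding its dependence on vax_rate.
Substituting into the susceptibles equation gives susceptibles = 3*isolation_days - 18.
incidence becomes 12*isolation_days - 68.
Solve 12*isolation_days - 68 = -32: isolation_days = (-32 + 68) / 12 = 3.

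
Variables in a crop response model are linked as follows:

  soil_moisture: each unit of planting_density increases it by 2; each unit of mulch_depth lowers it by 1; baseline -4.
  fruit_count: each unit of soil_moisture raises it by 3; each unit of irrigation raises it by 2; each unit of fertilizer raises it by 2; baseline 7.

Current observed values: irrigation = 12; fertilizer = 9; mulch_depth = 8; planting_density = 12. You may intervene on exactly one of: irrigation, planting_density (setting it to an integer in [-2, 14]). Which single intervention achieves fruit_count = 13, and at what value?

Intervening on irrigation: fruit_count = 2*irrigation + 61. Reaching 13 requires irrigation = -24, outside [-2, 14].
Intervening on planting_density: with other inputs at their observed values, fruit_count = 6*planting_density + 13. Solving for 13 gives planting_density = 0, within [-2, 14].

set planting_density = 0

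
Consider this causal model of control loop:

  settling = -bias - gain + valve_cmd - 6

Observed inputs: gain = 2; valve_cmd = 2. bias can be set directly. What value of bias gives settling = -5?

bias = -1

Substituting into the settling equation gives settling = -bias - 6.
Solve -bias - 6 = -5: bias = (-5 + 6) / -1 = -1.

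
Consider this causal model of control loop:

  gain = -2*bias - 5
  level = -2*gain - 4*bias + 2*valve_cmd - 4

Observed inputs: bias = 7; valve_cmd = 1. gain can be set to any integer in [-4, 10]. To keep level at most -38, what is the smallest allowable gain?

Intervening on gain fixes its value directly, overriding its dependence on bias.
Substituting into the level equation gives level = -2*gain - 30.
Require -2*gain - 30 ≤ -38, so gain ≥ 4.
The smallest integer in [-4, 10] satisfying this is 4.

gain = 4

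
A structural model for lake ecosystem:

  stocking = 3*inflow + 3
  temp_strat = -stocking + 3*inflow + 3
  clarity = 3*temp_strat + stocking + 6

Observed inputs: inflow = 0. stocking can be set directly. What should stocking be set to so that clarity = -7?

stocking = 11

Intervening on stocking fixes its value directly, overriding its dependence on inflow.
Substituting into the temp_strat equation gives temp_strat = -stocking + 3.
So clarity = -2*stocking + 15.
Solve -2*stocking + 15 = -7: stocking = (-7 - 15) / -2 = 11.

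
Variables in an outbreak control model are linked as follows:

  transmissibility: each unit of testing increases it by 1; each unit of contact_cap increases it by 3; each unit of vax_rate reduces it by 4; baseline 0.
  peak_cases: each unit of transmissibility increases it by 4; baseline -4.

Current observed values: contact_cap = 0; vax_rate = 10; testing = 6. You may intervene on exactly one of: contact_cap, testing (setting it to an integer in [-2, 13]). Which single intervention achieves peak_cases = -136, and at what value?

set testing = 7

Intervening on contact_cap: peak_cases = 12*contact_cap - 140. Reaching -136 requires contact_cap = 1/3, not an integer.
Intervening on testing: with other inputs at their observed values, peak_cases = 4*testing - 164. Solving for -136 gives testing = 7, within [-2, 13].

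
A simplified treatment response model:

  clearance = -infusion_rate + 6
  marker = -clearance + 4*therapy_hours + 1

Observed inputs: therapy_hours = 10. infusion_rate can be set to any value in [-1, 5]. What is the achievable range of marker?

34 to 40

Substituting into the marker equation gives marker = infusion_rate + 35.
Linear in infusion_rate, so extremes are at the endpoints: infusion_rate = -1 gives marker = 34; infusion_rate = 5 gives marker = 40.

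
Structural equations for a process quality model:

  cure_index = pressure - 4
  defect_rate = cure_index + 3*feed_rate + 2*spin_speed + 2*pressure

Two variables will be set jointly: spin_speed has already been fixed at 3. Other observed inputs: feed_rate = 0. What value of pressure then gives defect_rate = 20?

pressure = 6

With spin_speed held at 3:
Substituting into the defect_rate equation gives defect_rate = 3*pressure + 2.
Solve 3*pressure + 2 = 20: pressure = (20 - 2) / 3 = 6.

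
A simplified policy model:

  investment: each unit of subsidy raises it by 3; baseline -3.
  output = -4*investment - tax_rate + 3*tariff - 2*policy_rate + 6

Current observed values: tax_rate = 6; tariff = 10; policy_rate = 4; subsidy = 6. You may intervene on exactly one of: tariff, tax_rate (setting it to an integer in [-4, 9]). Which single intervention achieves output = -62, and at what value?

Intervening on tariff: with other inputs at their observed values, output = 3*tariff - 68. Solving for -62 gives tariff = 2, within [-4, 9].
Intervening on tax_rate: output = -tax_rate - 32. Reaching -62 requires tax_rate = 30, outside [-4, 9].

set tariff = 2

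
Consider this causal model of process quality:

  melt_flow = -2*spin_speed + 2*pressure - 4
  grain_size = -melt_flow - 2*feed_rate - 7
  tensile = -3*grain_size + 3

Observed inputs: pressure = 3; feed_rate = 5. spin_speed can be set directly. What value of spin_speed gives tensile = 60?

Substituting into the melt_flow equation gives melt_flow = -2*spin_speed + 2.
grain_size becomes 2*spin_speed - 19.
tensile becomes -6*spin_speed + 60.
Solve -6*spin_speed + 60 = 60: spin_speed = (60 - 60) / -6 = 0.

spin_speed = 0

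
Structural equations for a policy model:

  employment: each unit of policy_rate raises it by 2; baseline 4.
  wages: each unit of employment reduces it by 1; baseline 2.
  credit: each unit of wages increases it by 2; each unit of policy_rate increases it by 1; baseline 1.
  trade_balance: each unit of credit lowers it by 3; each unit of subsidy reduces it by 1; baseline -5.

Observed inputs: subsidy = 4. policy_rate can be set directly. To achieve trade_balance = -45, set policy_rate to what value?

Substituting into the wages equation gives wages = -2*policy_rate - 2.
Substituting into the credit equation gives credit = -3*policy_rate - 3.
So trade_balance = 9*policy_rate.
Solve 9*policy_rate = -45: policy_rate = -45 / 9 = -5.

policy_rate = -5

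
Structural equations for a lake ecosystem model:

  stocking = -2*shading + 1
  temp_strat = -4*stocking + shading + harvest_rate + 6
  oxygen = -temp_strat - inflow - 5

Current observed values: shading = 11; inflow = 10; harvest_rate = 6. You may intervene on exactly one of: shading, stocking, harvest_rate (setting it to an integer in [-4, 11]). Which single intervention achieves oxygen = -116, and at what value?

set harvest_rate = 0

Intervening on shading: oxygen = -9*shading - 23. Reaching -116 requires shading = 31/3, not an integer.
Intervening on stocking: oxygen = 4*stocking - 38. Reaching -116 requires stocking = -39/2, not an integer.
Intervening on harvest_rate: with other inputs at their observed values, oxygen = -harvest_rate - 116. Solving for -116 gives harvest_rate = 0, within [-4, 11].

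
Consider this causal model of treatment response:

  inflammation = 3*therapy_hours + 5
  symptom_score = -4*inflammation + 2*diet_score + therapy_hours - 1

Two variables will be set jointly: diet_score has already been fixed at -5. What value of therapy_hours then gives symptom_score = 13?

therapy_hours = -4

With diet_score held at -5:
Substituting into the symptom_score equation gives symptom_score = -11*therapy_hours - 31.
Solve -11*therapy_hours - 31 = 13: therapy_hours = (13 + 31) / -11 = -4.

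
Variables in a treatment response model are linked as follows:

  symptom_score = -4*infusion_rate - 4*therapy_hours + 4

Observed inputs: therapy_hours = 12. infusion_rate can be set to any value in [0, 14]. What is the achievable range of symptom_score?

Substituting into the symptom_score equation gives symptom_score = -4*infusion_rate - 44.
Linear in infusion_rate, so extremes are at the endpoints: infusion_rate = 0 gives symptom_score = -44; infusion_rate = 14 gives symptom_score = -100.

-100 to -44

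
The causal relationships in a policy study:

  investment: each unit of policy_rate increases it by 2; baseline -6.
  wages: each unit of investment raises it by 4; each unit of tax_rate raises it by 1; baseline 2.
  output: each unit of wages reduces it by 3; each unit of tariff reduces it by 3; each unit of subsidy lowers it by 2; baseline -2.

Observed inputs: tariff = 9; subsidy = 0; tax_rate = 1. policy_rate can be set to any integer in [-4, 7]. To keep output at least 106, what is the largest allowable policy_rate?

policy_rate = -3

Substituting into the wages equation gives wages = 8*policy_rate - 21.
Substituting into the output equation gives output = -24*policy_rate + 34.
Require -24*policy_rate + 34 ≥ 106, so policy_rate ≤ -3.
The largest integer in [-4, 7] satisfying this is -3.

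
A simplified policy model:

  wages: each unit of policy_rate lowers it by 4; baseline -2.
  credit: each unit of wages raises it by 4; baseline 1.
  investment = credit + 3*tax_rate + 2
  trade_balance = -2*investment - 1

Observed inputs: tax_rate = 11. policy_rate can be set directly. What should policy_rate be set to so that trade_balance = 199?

Substituting into the credit equation gives credit = -16*policy_rate - 7.
Substituting into the investment equation gives investment = -16*policy_rate + 28.
trade_balance becomes 32*policy_rate - 57.
Solve 32*policy_rate - 57 = 199: policy_rate = (199 + 57) / 32 = 8.

policy_rate = 8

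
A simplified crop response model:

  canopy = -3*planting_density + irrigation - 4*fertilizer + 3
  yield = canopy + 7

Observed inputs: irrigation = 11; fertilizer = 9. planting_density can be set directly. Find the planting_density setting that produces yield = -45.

planting_density = 10

Substituting into the canopy equation gives canopy = -3*planting_density - 22.
Substituting into the yield equation gives yield = -3*planting_density - 15.
Solve -3*planting_density - 15 = -45: planting_density = (-45 + 15) / -3 = 10.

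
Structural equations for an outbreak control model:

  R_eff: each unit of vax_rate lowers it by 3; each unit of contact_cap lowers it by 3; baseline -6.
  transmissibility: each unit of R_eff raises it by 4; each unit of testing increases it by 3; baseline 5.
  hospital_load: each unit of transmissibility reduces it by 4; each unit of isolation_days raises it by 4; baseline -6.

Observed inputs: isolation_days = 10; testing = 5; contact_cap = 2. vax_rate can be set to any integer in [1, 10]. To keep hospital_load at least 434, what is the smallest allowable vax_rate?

vax_rate = 6

Substituting into the R_eff equation gives R_eff = -3*vax_rate - 12.
So transmissibility = -12*vax_rate - 28.
Substituting into the hospital_load equation gives hospital_load = 48*vax_rate + 146.
Require 48*vax_rate + 146 ≥ 434, so vax_rate ≥ 6.
The smallest integer in [1, 10] satisfying this is 6.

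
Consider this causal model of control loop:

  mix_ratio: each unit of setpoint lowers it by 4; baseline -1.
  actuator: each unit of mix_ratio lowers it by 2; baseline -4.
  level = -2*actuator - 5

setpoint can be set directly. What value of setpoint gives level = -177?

Substituting into the actuator equation gives actuator = 8*setpoint - 2.
Substituting into the level equation gives level = -16*setpoint - 1.
Solve -16*setpoint - 1 = -177: setpoint = (-177 + 1) / -16 = 11.

setpoint = 11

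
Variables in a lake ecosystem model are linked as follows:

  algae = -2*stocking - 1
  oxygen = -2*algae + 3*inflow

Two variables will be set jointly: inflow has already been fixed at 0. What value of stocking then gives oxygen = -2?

stocking = -1

With inflow held at 0:
Substituting into the oxygen equation gives oxygen = 4*stocking + 2.
Solve 4*stocking + 2 = -2: stocking = (-2 - 2) / 4 = -1.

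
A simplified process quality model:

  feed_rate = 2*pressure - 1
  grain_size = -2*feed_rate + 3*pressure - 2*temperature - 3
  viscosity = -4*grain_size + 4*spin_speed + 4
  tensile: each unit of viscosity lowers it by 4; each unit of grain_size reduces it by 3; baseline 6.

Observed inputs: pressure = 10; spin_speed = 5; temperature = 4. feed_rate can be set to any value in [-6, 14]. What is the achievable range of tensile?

Intervening on feed_rate fixes its value directly, overriding its dependence on pressure.
Substituting into the grain_size equation gives grain_size = -2*feed_rate + 19.
This gives viscosity = 8*feed_rate - 52.
Substituting into the tensile equation gives tensile = -26*feed_rate + 157.
Linear in feed_rate, so extremes are at the endpoints: feed_rate = -6 gives tensile = 313; feed_rate = 14 gives tensile = -207.

-207 to 313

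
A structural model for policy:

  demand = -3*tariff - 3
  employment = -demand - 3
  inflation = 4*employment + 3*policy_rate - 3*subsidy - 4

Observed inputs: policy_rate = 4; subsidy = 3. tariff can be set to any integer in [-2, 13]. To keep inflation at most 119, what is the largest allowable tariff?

Substituting into the employment equation gives employment = 3*tariff.
Substituting into the inflation equation gives inflation = 12*tariff - 1.
Require 12*tariff - 1 ≤ 119, so tariff ≤ 10.
The largest integer in [-2, 13] satisfying this is 10.

tariff = 10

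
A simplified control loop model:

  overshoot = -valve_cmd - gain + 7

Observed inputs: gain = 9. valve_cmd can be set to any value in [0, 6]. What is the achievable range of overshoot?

-8 to -2

Substituting into the overshoot equation gives overshoot = -valve_cmd - 2.
Linear in valve_cmd, so extremes are at the endpoints: valve_cmd = 0 gives overshoot = -2; valve_cmd = 6 gives overshoot = -8.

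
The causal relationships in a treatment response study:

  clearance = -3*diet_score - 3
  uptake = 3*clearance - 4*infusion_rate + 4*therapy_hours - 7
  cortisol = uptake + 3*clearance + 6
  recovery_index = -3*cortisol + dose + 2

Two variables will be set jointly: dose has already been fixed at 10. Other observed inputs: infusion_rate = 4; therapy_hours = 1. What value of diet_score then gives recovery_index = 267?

With dose held at 10:
Substituting into the uptake equation gives uptake = -9*diet_score - 28.
Substituting into the cortisol equation gives cortisol = -18*diet_score - 31.
Substituting into the recovery_index equation gives recovery_index = 54*diet_score + 105.
Solve 54*diet_score + 105 = 267: diet_score = (267 - 105) / 54 = 3.

diet_score = 3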